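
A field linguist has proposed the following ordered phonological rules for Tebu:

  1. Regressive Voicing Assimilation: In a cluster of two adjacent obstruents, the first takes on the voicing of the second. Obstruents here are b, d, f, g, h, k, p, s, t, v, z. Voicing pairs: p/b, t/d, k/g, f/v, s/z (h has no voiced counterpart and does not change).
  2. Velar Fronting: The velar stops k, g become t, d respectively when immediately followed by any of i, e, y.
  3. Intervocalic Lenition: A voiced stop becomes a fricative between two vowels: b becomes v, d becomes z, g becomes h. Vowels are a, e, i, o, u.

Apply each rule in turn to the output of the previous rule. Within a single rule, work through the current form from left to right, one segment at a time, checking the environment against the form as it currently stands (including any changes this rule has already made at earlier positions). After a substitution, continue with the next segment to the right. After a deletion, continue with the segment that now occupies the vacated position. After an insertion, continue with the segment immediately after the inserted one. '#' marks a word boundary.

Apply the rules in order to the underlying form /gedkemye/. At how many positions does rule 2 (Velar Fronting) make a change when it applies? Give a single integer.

2

1 Regressive Voicing Assimilation: [gedkemye] → [getkemye]
2 Velar Fronting: [getkemye] → [dettemye]
3 Intervocalic Lenition: no change — [dettemye]
Rule 2 changed 2 position(s).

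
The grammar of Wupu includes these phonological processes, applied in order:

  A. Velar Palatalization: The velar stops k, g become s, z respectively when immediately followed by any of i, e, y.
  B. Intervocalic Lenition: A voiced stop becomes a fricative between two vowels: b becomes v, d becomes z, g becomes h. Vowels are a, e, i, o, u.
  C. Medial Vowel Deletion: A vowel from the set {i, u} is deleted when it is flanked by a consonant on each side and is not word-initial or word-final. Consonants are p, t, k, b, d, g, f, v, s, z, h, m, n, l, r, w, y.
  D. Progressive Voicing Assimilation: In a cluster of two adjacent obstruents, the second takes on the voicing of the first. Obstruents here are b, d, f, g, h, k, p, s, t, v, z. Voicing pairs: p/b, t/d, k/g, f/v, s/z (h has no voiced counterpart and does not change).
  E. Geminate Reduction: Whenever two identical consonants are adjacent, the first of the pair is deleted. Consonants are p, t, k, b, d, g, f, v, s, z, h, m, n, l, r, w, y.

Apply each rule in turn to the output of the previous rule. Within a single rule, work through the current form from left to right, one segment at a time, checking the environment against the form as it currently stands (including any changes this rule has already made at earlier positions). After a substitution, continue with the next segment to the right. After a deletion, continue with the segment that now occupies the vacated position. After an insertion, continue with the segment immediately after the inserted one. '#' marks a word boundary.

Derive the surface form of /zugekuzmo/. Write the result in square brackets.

A Velar Palatalization: [zugekuzmo] → [zuzekuzmo]
B Intervocalic Lenition: no change — [zuzekuzmo]
C Medial Vowel Deletion: [zuzekuzmo] → [zzekzmo]
D Progressive Voicing Assimilation: [zzekzmo] → [zzeksmo]
E Geminate Reduction: [zzeksmo] → [zeksmo]

[zeksmo]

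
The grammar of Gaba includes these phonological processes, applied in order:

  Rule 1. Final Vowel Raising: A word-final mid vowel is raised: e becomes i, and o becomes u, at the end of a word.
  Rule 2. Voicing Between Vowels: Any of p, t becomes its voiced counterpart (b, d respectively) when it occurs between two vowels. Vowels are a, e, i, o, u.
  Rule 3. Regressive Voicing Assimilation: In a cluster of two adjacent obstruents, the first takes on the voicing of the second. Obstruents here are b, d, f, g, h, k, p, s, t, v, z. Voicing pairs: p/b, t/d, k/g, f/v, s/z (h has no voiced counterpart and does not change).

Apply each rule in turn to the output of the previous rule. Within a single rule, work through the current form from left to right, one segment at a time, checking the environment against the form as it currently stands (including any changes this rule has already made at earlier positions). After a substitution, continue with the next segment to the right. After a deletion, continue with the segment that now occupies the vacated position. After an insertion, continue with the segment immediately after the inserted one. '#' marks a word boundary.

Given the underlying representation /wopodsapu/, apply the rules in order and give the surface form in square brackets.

[wobotsabu]

Rule 1 Final Vowel Raising: no change — [wopodsapu]
Rule 2 Voicing Between Vowels: [wopodsapu] → [wobodsabu]
Rule 3 Regressive Voicing Assimilation: [wobodsabu] → [wobotsabu]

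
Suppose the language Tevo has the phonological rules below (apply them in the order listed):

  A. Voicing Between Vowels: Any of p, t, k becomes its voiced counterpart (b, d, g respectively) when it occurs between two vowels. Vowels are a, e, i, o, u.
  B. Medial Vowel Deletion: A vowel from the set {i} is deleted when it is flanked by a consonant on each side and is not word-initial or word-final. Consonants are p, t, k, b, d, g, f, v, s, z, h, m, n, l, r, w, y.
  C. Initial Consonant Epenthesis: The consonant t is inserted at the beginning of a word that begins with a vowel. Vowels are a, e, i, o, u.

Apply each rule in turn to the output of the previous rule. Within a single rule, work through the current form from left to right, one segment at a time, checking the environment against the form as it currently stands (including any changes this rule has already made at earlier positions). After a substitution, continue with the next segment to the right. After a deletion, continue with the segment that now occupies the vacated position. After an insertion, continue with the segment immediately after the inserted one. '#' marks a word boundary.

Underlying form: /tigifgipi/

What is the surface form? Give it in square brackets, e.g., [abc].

[tgfgbi]

A Voicing Between Vowels: [tigifgipi] → [tigifgibi]
B Medial Vowel Deletion: [tigifgibi] → [tgfgbi]
C Initial Consonant Epenthesis: no change — [tgfgbi]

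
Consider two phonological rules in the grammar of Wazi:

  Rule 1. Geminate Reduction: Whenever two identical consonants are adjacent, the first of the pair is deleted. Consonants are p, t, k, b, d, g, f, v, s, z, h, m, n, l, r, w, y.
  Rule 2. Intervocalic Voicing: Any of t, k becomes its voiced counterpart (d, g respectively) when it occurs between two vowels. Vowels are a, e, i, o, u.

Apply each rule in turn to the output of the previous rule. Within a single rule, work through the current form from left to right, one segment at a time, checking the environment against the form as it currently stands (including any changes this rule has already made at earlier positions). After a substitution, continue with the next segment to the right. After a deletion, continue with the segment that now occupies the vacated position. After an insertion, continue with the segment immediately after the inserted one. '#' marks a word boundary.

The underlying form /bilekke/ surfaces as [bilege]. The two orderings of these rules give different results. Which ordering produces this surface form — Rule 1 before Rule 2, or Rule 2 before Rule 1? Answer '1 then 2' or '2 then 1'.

1 then 2

Order 1 then 2:
  1 Geminate Reduction: [bilekke] → [bileke]
  2 Intervocalic Voicing: [bileke] → [bilege]
  result: [bilege]
Order 2 then 1:
  2 Intervocalic Voicing: no change — [bilekke]
  1 Geminate Reduction: [bilekke] → [bileke]
  result: [bileke]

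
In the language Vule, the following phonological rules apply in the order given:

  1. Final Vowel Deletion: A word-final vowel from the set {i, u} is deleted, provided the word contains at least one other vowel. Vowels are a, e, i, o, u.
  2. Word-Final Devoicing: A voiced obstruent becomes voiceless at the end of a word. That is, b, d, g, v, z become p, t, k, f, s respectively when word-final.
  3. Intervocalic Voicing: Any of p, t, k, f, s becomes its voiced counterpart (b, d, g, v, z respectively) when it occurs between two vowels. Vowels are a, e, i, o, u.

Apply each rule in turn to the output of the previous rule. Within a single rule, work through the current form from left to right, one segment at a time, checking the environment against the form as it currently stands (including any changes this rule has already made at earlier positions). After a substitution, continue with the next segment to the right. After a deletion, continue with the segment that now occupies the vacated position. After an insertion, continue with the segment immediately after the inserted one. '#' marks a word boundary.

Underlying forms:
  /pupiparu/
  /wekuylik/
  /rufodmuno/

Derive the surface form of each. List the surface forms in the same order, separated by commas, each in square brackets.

/pupiparu/:
  1 Final Vowel Deletion: [pupiparu] → [pupipar]
  2 Word-Final Devoicing: no change — [pupipar]
  3 Intervocalic Voicing: [pupipar] → [pubibar]
/wekuylik/:
  1 Final Vowel Deletion: no change — [wekuylik]
  2 Word-Final Devoicing: no change — [wekuylik]
  3 Intervocalic Voicing: [wekuylik] → [weguylik]
/rufodmuno/:
  1 Final Vowel Deletion: no change — [rufodmuno]
  2 Word-Final Devoicing: no change — [rufodmuno]
  3 Intervocalic Voicing: [rufodmuno] → [ruvodmuno]

[pubibar], [weguylik], [ruvodmuno]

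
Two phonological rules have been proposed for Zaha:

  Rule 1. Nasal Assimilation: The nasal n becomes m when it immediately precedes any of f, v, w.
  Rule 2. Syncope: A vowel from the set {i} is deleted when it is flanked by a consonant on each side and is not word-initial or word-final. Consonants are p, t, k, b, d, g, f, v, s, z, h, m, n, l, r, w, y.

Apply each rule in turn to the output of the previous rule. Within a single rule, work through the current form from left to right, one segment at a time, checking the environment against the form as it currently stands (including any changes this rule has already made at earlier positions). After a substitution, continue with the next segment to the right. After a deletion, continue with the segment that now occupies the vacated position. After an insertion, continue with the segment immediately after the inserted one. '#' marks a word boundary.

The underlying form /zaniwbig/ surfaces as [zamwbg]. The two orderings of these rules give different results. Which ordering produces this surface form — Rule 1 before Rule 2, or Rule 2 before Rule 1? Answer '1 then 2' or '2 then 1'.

2 then 1

Order 1 then 2:
  1 Nasal Assimilation: no change — [zaniwbig]
  2 Syncope: [zaniwbig] → [zanwbg]
  result: [zanwbg]
Order 2 then 1:
  2 Syncope: [zaniwbig] → [zanwbg]
  1 Nasal Assimilation: [zanwbg] → [zamwbg]
  result: [zamwbg]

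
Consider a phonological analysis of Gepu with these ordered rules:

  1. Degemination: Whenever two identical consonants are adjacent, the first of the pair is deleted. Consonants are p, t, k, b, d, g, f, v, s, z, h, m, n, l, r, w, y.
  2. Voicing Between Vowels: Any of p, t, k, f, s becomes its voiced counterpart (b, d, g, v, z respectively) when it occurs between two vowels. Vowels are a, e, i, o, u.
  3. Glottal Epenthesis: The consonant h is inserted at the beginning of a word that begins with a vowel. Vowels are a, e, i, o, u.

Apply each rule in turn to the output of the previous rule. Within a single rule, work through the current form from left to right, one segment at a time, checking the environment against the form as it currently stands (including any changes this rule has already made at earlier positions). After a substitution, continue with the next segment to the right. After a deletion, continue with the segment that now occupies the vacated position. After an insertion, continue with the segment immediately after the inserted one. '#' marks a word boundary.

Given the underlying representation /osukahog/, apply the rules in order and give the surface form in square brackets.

1 Degemination: no change — [osukahog]
2 Voicing Between Vowels: [osukahog] → [ozugahog]
3 Glottal Epenthesis: [ozugahog] → [hozugahog]

[hozugahog]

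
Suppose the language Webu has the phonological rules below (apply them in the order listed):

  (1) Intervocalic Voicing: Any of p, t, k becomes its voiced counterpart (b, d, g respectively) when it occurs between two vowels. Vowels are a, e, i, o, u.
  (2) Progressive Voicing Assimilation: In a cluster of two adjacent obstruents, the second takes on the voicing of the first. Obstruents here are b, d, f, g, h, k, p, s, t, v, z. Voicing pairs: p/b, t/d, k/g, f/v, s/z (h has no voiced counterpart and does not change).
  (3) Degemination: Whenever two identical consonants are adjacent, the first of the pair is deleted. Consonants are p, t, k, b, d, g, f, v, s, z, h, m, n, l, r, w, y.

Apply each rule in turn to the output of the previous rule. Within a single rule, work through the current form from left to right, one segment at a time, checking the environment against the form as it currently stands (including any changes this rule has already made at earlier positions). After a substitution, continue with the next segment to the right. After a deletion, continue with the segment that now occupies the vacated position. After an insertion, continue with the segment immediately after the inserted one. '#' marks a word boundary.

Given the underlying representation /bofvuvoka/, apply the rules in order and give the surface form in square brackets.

[bofuvoga]

(1) Intervocalic Voicing: [bofvuvoka] → [bofvuvoga]
(2) Progressive Voicing Assimilation: [bofvuvoga] → [boffuvoga]
(3) Degemination: [boffuvoga] → [bofuvoga]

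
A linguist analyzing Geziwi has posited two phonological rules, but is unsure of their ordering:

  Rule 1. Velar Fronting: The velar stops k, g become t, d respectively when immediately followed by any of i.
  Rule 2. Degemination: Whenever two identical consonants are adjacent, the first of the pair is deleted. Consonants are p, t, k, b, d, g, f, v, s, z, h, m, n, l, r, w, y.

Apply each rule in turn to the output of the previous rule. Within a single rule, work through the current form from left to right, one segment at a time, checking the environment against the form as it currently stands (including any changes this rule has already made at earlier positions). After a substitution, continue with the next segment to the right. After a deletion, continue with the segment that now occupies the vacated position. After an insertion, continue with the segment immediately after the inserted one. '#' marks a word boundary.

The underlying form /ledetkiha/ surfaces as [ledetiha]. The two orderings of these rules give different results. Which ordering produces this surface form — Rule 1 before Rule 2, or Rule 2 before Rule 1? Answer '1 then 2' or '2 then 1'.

1 then 2

Order 1 then 2:
  1 Velar Fronting: [ledetkiha] → [ledettiha]
  2 Degemination: [ledettiha] → [ledetiha]
  result: [ledetiha]
Order 2 then 1:
  2 Degemination: no change — [ledetkiha]
  1 Velar Fronting: [ledetkiha] → [ledettiha]
  result: [ledettiha]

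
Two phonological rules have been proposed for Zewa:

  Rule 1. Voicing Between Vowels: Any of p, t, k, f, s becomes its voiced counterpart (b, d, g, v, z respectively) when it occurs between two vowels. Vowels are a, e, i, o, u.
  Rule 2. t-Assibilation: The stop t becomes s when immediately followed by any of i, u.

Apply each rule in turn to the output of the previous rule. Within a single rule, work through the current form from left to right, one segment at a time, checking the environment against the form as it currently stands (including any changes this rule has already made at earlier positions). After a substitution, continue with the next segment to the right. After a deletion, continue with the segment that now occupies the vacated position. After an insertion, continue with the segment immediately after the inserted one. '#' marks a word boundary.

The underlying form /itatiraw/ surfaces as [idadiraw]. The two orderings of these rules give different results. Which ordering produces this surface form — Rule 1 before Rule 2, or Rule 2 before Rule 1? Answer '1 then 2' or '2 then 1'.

1 then 2

Order 1 then 2:
  1 Voicing Between Vowels: [itatiraw] → [idadiraw]
  2 t-Assibilation: no change — [idadiraw]
  result: [idadiraw]
Order 2 then 1:
  2 t-Assibilation: [itatiraw] → [itasiraw]
  1 Voicing Between Vowels: [itasiraw] → [idaziraw]
  result: [idaziraw]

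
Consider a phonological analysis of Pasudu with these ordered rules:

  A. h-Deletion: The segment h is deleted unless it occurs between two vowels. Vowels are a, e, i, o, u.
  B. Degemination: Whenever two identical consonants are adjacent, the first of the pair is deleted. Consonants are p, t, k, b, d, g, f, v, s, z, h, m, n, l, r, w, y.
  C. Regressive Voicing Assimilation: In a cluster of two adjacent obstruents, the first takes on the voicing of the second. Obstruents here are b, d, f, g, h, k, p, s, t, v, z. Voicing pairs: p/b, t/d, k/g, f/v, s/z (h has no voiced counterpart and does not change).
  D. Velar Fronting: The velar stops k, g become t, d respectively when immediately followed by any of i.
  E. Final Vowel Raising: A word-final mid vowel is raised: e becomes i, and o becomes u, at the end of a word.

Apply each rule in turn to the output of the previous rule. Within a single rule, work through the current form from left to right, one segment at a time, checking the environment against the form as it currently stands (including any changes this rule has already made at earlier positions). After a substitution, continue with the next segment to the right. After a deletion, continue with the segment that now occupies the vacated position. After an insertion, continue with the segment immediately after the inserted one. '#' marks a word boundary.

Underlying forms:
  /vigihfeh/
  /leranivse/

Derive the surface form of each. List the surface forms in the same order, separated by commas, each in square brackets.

[vidifi], [leranifsi]

/vigihfeh/:
  A h-Deletion: [vigihfeh] → [vigife]
  B Degemination: no change — [vigife]
  C Regressive Voicing Assimilation: no change — [vigife]
  D Velar Fronting: [vigife] → [vidife]
  E Final Vowel Raising: [vidife] → [vidifi]
/leranivse/:
  A h-Deletion: no change — [leranivse]
  B Degemination: no change — [leranivse]
  C Regressive Voicing Assimilation: [leranivse] → [leranifse]
  D Velar Fronting: no change — [leranifse]
  E Final Vowel Raising: [leranifse] → [leranifsi]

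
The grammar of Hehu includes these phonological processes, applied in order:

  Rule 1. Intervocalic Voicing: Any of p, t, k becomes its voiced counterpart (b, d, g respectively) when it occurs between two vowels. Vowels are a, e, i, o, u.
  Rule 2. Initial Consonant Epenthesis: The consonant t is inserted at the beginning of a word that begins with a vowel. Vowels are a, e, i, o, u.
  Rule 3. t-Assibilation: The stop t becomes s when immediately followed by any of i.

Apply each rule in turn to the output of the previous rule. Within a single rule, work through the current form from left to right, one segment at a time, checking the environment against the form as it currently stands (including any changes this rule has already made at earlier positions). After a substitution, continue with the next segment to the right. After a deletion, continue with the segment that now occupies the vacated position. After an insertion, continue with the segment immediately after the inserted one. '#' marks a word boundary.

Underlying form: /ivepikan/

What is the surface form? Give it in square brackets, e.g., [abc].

Rule 1 Intervocalic Voicing: [ivepikan] → [ivebigan]
Rule 2 Initial Consonant Epenthesis: [ivebigan] → [tivebigan]
Rule 3 t-Assibilation: [tivebigan] → [sivebigan]

[sivebigan]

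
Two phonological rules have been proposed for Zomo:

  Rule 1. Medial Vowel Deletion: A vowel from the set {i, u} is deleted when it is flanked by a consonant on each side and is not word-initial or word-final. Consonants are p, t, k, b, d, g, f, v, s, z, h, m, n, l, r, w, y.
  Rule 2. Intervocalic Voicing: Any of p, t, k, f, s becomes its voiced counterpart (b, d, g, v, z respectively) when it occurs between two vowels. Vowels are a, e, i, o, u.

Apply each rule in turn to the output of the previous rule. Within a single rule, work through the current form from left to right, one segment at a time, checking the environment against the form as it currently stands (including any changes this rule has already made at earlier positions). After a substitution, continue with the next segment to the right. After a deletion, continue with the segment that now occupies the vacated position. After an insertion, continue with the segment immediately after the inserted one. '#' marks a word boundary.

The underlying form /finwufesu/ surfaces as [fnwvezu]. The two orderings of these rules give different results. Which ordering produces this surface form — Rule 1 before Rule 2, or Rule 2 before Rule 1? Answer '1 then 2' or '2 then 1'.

Order 1 then 2:
  1 Medial Vowel Deletion: [finwufesu] → [fnwfesu]
  2 Intervocalic Voicing: [fnwfesu] → [fnwfezu]
  result: [fnwfezu]
Order 2 then 1:
  2 Intervocalic Voicing: [finwufesu] → [finwuvezu]
  1 Medial Vowel Deletion: [finwuvezu] → [fnwvezu]
  result: [fnwvezu]

2 then 1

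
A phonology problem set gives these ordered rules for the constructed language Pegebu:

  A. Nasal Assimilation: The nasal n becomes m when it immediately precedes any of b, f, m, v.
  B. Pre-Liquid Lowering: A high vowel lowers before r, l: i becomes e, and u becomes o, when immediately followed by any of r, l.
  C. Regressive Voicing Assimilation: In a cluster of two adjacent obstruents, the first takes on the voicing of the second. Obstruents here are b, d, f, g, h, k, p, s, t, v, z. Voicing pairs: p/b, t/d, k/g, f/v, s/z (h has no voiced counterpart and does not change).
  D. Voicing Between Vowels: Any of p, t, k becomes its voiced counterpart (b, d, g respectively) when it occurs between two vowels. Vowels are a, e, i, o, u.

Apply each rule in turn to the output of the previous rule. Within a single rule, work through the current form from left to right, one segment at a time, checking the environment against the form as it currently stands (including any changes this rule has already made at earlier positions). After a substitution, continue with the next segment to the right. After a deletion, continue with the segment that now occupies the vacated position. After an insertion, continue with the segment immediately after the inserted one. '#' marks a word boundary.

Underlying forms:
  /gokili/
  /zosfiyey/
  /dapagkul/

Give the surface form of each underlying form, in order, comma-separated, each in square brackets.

/gokili/:
  A Nasal Assimilation: no change — [gokili]
  B Pre-Liquid Lowering: [gokili] → [gokeli]
  C Regressive Voicing Assimilation: no change — [gokeli]
  D Voicing Between Vowels: [gokeli] → [gogeli]
/zosfiyey/:
  A Nasal Assimilation: no change — [zosfiyey]
  B Pre-Liquid Lowering: no change — [zosfiyey]
  C Regressive Voicing Assimilation: no change — [zosfiyey]
  D Voicing Between Vowels: no change — [zosfiyey]
/dapagkul/:
  A Nasal Assimilation: no change — [dapagkul]
  B Pre-Liquid Lowering: [dapagkul] → [dapagkol]
  C Regressive Voicing Assimilation: [dapagkol] → [dapakkol]
  D Voicing Between Vowels: [dapakkol] → [dabakkol]

[gogeli], [zosfiyey], [dabakkol]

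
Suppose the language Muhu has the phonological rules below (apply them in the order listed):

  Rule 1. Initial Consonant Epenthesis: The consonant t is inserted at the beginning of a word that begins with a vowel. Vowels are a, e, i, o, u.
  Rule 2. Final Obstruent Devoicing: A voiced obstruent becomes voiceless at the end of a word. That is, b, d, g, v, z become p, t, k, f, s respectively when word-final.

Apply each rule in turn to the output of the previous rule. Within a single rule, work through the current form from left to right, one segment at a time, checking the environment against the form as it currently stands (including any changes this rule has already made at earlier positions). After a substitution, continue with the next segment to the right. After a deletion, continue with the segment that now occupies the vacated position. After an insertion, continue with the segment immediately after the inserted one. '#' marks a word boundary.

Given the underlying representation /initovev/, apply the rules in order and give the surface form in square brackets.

[tinitovef]

Rule 1 Initial Consonant Epenthesis: [initovev] → [tinitovev]
Rule 2 Final Obstruent Devoicing: [tinitovev] → [tinitovef]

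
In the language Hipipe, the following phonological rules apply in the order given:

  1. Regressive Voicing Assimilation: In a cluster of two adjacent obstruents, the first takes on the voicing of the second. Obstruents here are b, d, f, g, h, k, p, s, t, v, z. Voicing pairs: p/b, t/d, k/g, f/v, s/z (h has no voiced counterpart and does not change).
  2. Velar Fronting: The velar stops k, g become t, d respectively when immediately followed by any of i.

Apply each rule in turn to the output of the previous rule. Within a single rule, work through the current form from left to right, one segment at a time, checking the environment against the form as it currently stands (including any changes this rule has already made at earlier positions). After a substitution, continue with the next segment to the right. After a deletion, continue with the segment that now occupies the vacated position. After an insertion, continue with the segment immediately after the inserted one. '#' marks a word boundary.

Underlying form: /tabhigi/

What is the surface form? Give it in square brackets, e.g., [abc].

1 Regressive Voicing Assimilation: [tabhigi] → [taphigi]
2 Velar Fronting: [taphigi] → [taphidi]

[taphidi]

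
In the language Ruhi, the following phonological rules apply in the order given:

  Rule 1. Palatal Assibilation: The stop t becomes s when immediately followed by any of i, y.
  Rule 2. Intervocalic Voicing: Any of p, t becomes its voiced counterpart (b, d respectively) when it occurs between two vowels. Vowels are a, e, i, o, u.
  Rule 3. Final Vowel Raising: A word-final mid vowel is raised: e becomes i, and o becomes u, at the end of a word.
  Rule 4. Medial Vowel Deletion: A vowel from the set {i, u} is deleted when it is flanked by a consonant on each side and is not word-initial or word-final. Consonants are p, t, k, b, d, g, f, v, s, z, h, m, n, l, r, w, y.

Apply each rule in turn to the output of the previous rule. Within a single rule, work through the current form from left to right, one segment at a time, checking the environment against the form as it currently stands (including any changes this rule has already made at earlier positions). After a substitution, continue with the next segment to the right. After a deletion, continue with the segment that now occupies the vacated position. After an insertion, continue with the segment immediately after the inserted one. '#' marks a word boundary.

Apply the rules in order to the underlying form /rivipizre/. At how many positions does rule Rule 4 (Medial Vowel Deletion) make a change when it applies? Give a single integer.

3

Rule 1 Palatal Assibilation: no change — [rivipizre]
Rule 2 Intervocalic Voicing: [rivipizre] → [rivibizre]
Rule 3 Final Vowel Raising: [rivibizre] → [rivibizri]
Rule 4 Medial Vowel Deletion: [rivibizri] → [rvbzri]
Rule Rule 4 changed 3 position(s).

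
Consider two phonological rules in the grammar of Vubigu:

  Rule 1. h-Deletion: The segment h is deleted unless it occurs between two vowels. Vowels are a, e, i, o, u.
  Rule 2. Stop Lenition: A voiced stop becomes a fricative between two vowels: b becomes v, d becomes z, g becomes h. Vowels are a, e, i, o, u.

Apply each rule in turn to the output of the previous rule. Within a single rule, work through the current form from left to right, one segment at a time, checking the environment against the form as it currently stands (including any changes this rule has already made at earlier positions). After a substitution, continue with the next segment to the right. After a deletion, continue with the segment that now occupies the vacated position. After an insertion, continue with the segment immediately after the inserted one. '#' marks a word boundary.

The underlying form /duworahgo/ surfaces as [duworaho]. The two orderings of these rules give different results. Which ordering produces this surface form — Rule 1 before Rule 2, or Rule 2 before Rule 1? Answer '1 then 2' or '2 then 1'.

1 then 2

Order 1 then 2:
  1 h-Deletion: [duworahgo] → [duworago]
  2 Stop Lenition: [duworago] → [duworaho]
  result: [duworaho]
Order 2 then 1:
  2 Stop Lenition: no change — [duworahgo]
  1 h-Deletion: [duworahgo] → [duworago]
  result: [duworago]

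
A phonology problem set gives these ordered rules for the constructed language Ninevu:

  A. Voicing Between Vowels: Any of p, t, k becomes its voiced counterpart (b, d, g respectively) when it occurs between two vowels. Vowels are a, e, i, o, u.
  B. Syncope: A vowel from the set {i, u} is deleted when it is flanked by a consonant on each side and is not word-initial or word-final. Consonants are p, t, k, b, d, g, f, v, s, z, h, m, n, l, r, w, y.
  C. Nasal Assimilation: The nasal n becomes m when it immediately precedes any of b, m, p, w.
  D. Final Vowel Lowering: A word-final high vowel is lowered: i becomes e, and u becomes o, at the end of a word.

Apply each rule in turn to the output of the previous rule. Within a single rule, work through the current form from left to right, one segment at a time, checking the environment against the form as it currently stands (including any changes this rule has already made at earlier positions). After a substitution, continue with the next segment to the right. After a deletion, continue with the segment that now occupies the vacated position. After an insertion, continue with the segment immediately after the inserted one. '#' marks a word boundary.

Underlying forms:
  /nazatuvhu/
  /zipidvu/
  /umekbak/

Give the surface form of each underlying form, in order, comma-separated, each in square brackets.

[nazadvho], [zbdvo], [umekbak]

/nazatuvhu/:
  A Voicing Between Vowels: [nazatuvhu] → [nazaduvhu]
  B Syncope: [nazaduvhu] → [nazadvhu]
  C Nasal Assimilation: no change — [nazadvhu]
  D Final Vowel Lowering: [nazadvhu] → [nazadvho]
/zipidvu/:
  A Voicing Between Vowels: [zipidvu] → [zibidvu]
  B Syncope: [zibidvu] → [zbdvu]
  C Nasal Assimilation: no change — [zbdvu]
  D Final Vowel Lowering: [zbdvu] → [zbdvo]
/umekbak/:
  A Voicing Between Vowels: no change — [umekbak]
  B Syncope: no change — [umekbak]
  C Nasal Assimilation: no change — [umekbak]
  D Final Vowel Lowering: no change — [umekbak]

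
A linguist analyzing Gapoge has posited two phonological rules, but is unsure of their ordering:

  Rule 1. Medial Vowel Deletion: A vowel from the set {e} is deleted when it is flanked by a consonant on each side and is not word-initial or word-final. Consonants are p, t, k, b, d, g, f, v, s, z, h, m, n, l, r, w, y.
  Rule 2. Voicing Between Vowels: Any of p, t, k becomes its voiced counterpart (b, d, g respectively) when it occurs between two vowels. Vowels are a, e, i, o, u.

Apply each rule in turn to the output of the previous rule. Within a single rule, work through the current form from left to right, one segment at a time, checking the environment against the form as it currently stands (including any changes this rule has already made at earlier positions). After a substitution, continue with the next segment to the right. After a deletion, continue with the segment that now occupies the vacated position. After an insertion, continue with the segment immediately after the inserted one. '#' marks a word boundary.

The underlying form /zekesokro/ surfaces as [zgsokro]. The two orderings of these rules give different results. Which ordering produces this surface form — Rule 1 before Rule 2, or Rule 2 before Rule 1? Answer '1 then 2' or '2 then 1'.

Order 1 then 2:
  1 Medial Vowel Deletion: [zekesokro] → [zksokro]
  2 Voicing Between Vowels: no change — [zksokro]
  result: [zksokro]
Order 2 then 1:
  2 Voicing Between Vowels: [zekesokro] → [zegesokro]
  1 Medial Vowel Deletion: [zegesokro] → [zgsokro]
  result: [zgsokro]

2 then 1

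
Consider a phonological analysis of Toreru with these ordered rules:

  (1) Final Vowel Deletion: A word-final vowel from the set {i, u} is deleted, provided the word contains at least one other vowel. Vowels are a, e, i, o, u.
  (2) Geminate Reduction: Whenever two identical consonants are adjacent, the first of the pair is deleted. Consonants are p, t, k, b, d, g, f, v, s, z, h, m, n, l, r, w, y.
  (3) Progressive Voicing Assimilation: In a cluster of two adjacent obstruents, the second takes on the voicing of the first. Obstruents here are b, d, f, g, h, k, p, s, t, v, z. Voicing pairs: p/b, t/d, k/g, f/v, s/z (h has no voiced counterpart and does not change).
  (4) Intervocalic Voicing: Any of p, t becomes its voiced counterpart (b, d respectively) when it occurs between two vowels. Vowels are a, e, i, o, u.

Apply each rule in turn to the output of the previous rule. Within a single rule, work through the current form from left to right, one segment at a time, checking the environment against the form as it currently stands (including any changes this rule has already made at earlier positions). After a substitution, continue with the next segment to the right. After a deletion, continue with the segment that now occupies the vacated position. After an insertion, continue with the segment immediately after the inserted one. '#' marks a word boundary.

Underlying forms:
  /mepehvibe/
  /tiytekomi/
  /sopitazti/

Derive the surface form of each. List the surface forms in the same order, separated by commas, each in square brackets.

[mebehfibe], [tiytekom], [sobidazd]

/mepehvibe/:
  (1) Final Vowel Deletion: no change — [mepehvibe]
  (2) Geminate Reduction: no change — [mepehvibe]
  (3) Progressive Voicing Assimilation: [mepehvibe] → [mepehfibe]
  (4) Intervocalic Voicing: [mepehfibe] → [mebehfibe]
/tiytekomi/:
  (1) Final Vowel Deletion: [tiytekomi] → [tiytekom]
  (2) Geminate Reduction: no change — [tiytekom]
  (3) Progressive Voicing Assimilation: no change — [tiytekom]
  (4) Intervocalic Voicing: no change — [tiytekom]
/sopitazti/:
  (1) Final Vowel Deletion: [sopitazti] → [sopitazt]
  (2) Geminate Reduction: no change — [sopitazt]
  (3) Progressive Voicing Assimilation: [sopitazt] → [sopitazd]
  (4) Intervocalic Voicing: [sopitazd] → [sobidazd]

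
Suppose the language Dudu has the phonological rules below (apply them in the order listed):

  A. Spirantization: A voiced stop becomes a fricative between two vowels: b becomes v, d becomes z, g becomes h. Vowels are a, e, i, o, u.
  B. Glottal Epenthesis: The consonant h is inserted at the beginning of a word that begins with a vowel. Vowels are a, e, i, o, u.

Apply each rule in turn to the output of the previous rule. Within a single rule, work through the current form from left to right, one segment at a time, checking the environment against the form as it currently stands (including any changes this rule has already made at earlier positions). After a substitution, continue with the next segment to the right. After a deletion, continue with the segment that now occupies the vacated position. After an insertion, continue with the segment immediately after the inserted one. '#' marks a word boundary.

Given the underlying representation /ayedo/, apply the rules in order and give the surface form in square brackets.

A Spirantization: [ayedo] → [ayezo]
B Glottal Epenthesis: [ayezo] → [hayezo]

[hayezo]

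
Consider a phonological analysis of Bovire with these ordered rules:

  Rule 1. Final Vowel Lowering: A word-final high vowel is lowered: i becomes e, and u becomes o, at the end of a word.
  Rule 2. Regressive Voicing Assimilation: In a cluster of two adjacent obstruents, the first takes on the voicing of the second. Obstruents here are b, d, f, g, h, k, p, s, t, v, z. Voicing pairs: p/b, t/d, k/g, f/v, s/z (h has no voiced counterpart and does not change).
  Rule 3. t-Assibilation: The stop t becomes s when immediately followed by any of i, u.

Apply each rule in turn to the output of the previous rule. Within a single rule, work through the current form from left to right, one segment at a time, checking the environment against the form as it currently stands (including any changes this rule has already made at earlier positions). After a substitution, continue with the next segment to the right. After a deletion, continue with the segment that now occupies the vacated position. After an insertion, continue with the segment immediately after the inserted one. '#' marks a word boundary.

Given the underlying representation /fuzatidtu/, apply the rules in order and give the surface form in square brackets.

Rule 1 Final Vowel Lowering: [fuzatidtu] → [fuzatidto]
Rule 2 Regressive Voicing Assimilation: [fuzatidto] → [fuzatitto]
Rule 3 t-Assibilation: [fuzatitto] → [fuzasitto]

[fuzasitto]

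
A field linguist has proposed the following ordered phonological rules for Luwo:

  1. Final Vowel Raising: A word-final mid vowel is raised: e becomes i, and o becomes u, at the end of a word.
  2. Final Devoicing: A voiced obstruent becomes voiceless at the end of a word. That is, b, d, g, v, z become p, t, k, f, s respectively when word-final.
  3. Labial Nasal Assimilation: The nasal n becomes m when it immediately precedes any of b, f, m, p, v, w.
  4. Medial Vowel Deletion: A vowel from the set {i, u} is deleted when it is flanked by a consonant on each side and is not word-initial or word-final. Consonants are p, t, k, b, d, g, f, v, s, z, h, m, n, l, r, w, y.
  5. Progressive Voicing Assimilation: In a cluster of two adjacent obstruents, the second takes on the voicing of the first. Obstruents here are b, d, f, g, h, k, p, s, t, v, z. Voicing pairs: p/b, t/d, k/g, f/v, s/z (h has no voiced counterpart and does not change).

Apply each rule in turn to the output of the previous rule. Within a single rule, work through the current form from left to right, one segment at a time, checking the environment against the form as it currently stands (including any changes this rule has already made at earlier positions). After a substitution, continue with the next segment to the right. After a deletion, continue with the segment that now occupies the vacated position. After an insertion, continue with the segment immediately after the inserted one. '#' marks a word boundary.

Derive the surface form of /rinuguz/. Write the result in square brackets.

1 Final Vowel Raising: no change — [rinuguz]
2 Final Devoicing: [rinuguz] → [rinugus]
3 Labial Nasal Assimilation: no change — [rinugus]
4 Medial Vowel Deletion: [rinugus] → [rngs]
5 Progressive Voicing Assimilation: [rngs] → [rngz]

[rngz]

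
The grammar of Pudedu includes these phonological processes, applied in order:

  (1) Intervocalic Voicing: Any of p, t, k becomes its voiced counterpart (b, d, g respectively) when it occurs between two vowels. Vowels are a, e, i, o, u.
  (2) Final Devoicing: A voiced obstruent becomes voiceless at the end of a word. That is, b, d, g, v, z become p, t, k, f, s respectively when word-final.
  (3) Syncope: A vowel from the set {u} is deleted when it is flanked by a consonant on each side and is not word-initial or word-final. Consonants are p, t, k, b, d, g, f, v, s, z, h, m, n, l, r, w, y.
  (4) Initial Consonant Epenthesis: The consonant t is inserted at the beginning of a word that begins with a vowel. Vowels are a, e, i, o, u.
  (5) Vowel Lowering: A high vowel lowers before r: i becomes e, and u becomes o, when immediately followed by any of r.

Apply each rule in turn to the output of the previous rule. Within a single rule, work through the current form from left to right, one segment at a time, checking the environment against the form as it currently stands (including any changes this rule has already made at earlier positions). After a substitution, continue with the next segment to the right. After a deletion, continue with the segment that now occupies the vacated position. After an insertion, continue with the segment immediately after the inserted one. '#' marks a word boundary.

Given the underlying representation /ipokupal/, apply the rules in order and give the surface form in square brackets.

(1) Intervocalic Voicing: [ipokupal] → [ibogubal]
(2) Final Devoicing: no change — [ibogubal]
(3) Syncope: [ibogubal] → [ibogbal]
(4) Initial Consonant Epenthesis: [ibogbal] → [tibogbal]
(5) Vowel Lowering: no change — [tibogbal]

[tibogbal]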